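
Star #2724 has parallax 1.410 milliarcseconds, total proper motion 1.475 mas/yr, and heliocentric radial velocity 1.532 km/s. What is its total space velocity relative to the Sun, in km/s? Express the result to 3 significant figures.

5.19 km/s

d = 1/p = 1/0.001410″ = 709.22 pc.
μ = 1.475 mas/yr = 0.001475 ″/yr.
v_t = 4.740 μ d = 4.740 × 0.001475 × 709.22 = 4.9585 km/s.
v = √(v_r² + v_t²) = √(1.532² + 4.9585²) = √26.9337 = 5.1898 km/s.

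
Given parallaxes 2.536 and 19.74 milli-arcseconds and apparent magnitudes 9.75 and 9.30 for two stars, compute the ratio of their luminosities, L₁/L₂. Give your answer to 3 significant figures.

L₁/L₂ = 40.0

d₁ = 1/p₁ = 1/0.002536″ = 394.32 pc; d₂ = 1/p₂ = 1/0.01974″ = 50.659 pc.
M₁ = m₁ − 5 log₁₀ d₁ + 5 = 9.75 − 12.9792 + 5 = 1.7708.
M₂ = 9.30 − 8.5233 + 5 = 5.7767.
L₁/L₂ = 10^(0.4(M₂ − M₁)) = 10^(0.4 × 4.0059) = 10^1.60236 = 40.028.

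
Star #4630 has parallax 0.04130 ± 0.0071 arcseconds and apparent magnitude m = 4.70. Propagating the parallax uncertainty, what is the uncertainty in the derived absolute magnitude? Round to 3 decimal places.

σ_M = 0.373 mag

M = m − 5 log₁₀ d + 5 = m + 5 log₁₀ p + 5, so ∂M/∂p = 5/(p ln 10).
σ_M = (5/ln 10) · (σ_p/p) = 2.1715 × 0.0071/0.04130 = 2.1715 × 0.17191 = 0.3733.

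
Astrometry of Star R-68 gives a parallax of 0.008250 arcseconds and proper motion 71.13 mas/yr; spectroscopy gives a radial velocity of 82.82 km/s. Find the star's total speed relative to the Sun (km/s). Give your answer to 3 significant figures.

d = 1/p = 1/0.008250″ = 121.21 pc.
μ = 71.13 mas/yr = 0.07113 ″/yr.
v_t = 4.740 μ d = 4.740 × 0.07113 × 121.21 = 40.867 km/s.
v = √(v_r² + v_t²) = √(82.82² + 40.867²) = √8529.26 = 92.354 km/s.

92.4 km/s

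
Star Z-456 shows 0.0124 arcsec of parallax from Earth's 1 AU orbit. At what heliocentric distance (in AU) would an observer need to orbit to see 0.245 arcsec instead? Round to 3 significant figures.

Parallax scales linearly with baseline: p ∝ B, so B = p_target / p_Earth × 1 AU.
B = 0.245 / 0.0124 = 19.758 AU.

19.8 AU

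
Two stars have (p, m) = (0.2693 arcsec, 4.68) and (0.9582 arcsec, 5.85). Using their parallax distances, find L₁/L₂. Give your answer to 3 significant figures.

d₁ = 1/p₁ = 1/0.2693″ = 3.7133 pc; d₂ = 1/p₂ = 1/0.9582″ = 1.0436 pc.
M₁ = m₁ − 5 log₁₀ d₁ + 5 = 4.68 − 2.8488 + 5 = 6.8312.
M₂ = 5.85 − 0.0927 + 5 = 10.7573.
L₁/L₂ = 10^(0.4(M₂ − M₁)) = 10^(0.4 × 3.9261) = 10^1.57044 = 37.191.

L₁/L₂ = 37.2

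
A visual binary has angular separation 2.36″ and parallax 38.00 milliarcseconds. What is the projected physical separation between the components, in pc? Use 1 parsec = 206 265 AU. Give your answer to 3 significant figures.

d = 1/p = 1/0.03800″ = 26.316 pc.
At distance d (pc), an angle of θ arcsec spans θ·d AU: s = 2.36 × 26.316 = 62.106 AU.
= 62.106 / 206265 = 0.00030110 pc.

0.000301 pc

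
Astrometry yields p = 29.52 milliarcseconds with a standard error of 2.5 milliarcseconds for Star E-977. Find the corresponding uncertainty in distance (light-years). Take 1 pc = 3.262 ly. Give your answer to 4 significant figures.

d = 1/p, so σ_d = σ_p / p².
σ_d = 0.00250 / (0.02952)² = 0.00250 / 0.00087143 = 2.8688 pc = 2.8688 × 3.262 ly = 9.358 ly.

9.358 ly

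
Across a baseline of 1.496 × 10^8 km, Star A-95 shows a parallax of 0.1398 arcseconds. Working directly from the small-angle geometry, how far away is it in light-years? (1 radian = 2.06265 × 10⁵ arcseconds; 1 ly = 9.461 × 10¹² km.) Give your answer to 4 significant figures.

23.33 ly

θ = 0.1398″ = 0.1398/206265 = 6.7777 × 10^-7 rad.
d = B/θ = (1.496 × 10^8) / (6.7777 × 10^-7) = 2.2072 × 10^14 km = (2.2072 × 10^14) / (9.461 × 10^12) ly = 23.329 ly.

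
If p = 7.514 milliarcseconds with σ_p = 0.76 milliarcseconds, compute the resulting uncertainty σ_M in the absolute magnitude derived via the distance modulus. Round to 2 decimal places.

M = m − 5 log₁₀ d + 5 = m + 5 log₁₀ p + 5, so ∂M/∂p = 5/(p ln 10).
σ_M = (5/ln 10) · (σ_p/p) = 2.1715 × 0.76/7.514 = 2.1715 × 0.10114 = 0.21963.

σ_M = 0.22 mag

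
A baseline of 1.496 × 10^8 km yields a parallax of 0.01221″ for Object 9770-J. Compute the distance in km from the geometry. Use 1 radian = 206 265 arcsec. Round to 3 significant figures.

2.53 × 10^15 km

θ = 0.01221″ = 0.01221/206265 = 5.9196 × 10^-8 rad.
d = B/θ = (1.496 × 10^8) / (5.9196 × 10^-8) = 2.5272 × 10^15 km.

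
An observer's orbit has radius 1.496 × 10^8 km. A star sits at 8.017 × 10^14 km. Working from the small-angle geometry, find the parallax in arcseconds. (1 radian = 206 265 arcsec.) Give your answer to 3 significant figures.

θ ≈ B/d = (1.496 × 10^8) / (8.017 × 10^14) = 1.8660 × 10^-7 rad.
In arcseconds: 1.8660 × 10^-7 × 206265 = 0.038489″.

0.0385 arcsec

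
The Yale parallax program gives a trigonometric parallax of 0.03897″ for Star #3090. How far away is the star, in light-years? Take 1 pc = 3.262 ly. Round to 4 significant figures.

83.71 light years

d = 1/p = 1/0.03897 = 25.661 pc.
In light-years: 25.661 × 3.262 = 83.706 ly.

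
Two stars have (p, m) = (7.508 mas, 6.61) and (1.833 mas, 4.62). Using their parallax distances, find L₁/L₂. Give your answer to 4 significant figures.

d₁ = 1/p₁ = 1/0.007508″ = 133.19 pc; d₂ = 1/p₂ = 1/0.001833″ = 545.55 pc.
M₁ = m₁ − 5 log₁₀ d₁ + 5 = 6.61 − 10.6224 + 5 = 0.9876.
M₂ = 4.62 − 13.6842 + 5 = -4.0642.
L₁/L₂ = 10^(0.4(M₂ − M₁)) = 10^(0.4 × (-5.0518)) = 10^(-2.02072) = 0.0095341.

L₁/L₂ = 0.009534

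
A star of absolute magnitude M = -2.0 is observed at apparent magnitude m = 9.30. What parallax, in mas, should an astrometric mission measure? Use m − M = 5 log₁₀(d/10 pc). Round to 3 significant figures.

m − M = 9.30 − (-2.0) = 11.30.
d = 10^((m−M)/5 + 1) = 10^3.260 = 1819.7 pc.
p = 1/d = 1/1819.7 = 0.00054954 arcsec = 0.54954 mas.

0.550 mas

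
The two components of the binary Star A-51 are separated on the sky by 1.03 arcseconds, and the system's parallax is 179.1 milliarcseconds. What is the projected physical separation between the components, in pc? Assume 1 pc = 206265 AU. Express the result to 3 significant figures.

d = 1/p = 1/0.1791″ = 5.5835 pc.
At distance d (pc), an angle of θ arcsec spans θ·d AU: s = 1.03 × 5.5835 = 5.751 AU.
= 5.751 / 206265 = 2.7882 × 10^-5 pc.

2.79 × 10^-5 pc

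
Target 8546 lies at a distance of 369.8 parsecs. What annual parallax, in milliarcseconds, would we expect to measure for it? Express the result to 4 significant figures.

2.704 mas

p = 1/d = 1/369.8 = 0.0027042 arcsec.
= 0.0027042 × 1000 = 2.7042 mas.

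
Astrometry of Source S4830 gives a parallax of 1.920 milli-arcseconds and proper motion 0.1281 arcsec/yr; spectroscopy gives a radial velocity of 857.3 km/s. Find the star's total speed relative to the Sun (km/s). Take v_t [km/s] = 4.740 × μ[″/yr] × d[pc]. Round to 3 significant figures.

d = 1/p = 1/0.001920″ = 520.83 pc.
v_t = 4.740 μ d = 4.740 × 0.1281 × 520.83 = 316.24 km/s.
v = √(v_r² + v_t²) = √(857.3² + 316.24²) = √834971 = 913.77 km/s.

914 km/s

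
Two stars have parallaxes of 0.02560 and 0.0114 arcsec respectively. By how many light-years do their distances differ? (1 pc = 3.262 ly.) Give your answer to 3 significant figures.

d_A = 1/0.02560″ = 39.063 pc; d_B = 1/0.01140″ = 87.719 pc.
|d_B − d_A| = |87.719 − 39.063| = 48.656 pc = 48.656 × 3.262 ly = 158.72 ly.

159 ly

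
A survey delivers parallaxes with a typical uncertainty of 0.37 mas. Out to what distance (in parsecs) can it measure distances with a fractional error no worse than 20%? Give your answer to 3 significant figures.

σ_d/d = σ_p/p, so the condition is σ_p/p ≤ 0.20, i.e. p ≥ σ_p/0.20.
p_min = 0.37/0.20 = 1.85 mas = 0.00185 arcsec.
d_max = 1/p_min = 1/0.00185 = 540.54 pc.

541 pc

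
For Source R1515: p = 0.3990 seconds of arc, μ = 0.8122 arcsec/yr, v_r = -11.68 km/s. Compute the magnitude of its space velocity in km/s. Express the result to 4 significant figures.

d = 1/p = 1/0.3990″ = 2.5063 pc.
v_t = 4.740 μ d = 4.740 × 0.8122 × 2.5063 = 9.6488 km/s.
v = √(v_r² + v_t²) = √((-11.68)² + 9.6488²) = √229.522 = 15.15 km/s.

15.15 km/s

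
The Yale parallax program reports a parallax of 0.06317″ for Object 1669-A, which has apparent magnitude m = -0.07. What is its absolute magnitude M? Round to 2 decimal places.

M = -1.07

d = 1/p = 1/0.06317″ = 15.83 pc.
m − M = 5 log₁₀(15.83) − 5 = 5.9974 − 5 = 0.9974.
M = m − (m − M) = -0.07 − 0.9974 = -1.07.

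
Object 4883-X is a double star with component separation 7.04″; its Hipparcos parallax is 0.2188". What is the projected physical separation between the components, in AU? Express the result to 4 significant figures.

d = 1/p = 1/0.2188″ = 4.5704 pc.
At distance d (pc), an angle of θ arcsec spans θ·d AU: s = 7.04 × 4.5704 = 32.176 AU.

32.18 AU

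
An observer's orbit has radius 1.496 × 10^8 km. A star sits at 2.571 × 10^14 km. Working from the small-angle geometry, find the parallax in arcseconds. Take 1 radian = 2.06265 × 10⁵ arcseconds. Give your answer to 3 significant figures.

0.120 arcsec

θ ≈ B/d = (1.496 × 10^8) / (2.571 × 10^14) = 5.8187 × 10^-7 rad.
In arcseconds: 5.8187 × 10^-7 × 206265 = 0.12002″.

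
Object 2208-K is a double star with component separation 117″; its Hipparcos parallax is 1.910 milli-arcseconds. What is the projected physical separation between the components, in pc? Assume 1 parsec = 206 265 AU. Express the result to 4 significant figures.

d = 1/p = 1/0.001910″ = 523.56 pc.
At distance d (pc), an angle of θ arcsec spans θ·d AU: s = 117 × 523.56 = 61257 AU.
= 61257 / 206265 = 0.29698 pc.

0.2970 pc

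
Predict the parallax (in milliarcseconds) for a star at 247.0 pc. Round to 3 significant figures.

p = 1/d = 1/247 = 0.0040486 arcsec.
= 0.0040486 × 1000 = 4.0486 mas.

4.05 mas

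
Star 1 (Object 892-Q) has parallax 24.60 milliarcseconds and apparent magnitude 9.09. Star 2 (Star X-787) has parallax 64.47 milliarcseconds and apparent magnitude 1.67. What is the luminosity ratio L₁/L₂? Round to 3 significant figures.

d₁ = 1/p₁ = 1/0.02460″ = 40.65 pc; d₂ = 1/p₂ = 1/0.06447″ = 15.511 pc.
M₁ = m₁ − 5 log₁₀ d₁ + 5 = 9.09 − 8.0453 + 5 = 6.0447.
M₂ = 1.67 − 5.9532 + 5 = 0.7168.
L₁/L₂ = 10^(0.4(M₂ − M₁)) = 10^(0.4 × (-5.3279)) = 10^(-2.13116) = 0.0073933.

L₁/L₂ = 0.00739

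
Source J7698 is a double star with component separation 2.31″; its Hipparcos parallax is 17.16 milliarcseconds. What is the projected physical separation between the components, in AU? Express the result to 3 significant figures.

135 AU

d = 1/p = 1/0.01716″ = 58.275 pc.
At distance d (pc), an angle of θ arcsec spans θ·d AU: s = 2.31 × 58.275 = 134.62 AU.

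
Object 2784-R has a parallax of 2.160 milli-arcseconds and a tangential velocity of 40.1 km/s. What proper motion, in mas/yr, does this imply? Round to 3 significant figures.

d = 1/p = 1/0.002160″ = 462.96 pc.
μ = v_t / (4.74 d) = 40.1 / (4.74 × 462.96) = 40.1 / 2194.4 = 0.018274 ″/yr = 18.274 mas/yr.

18.3 mas/yr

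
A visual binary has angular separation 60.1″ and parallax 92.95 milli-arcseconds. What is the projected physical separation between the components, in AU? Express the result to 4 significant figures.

646.6 AU

d = 1/p = 1/0.09295″ = 10.758 pc.
At distance d (pc), an angle of θ arcsec spans θ·d AU: s = 60.1 × 10.758 = 646.56 AU.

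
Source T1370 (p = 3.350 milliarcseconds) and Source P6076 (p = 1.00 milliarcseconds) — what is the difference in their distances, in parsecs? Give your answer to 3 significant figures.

d_A = 1/0.003350″ = 298.51 pc; d_B = 1/0.001000″ = 1000 pc.
|d_B − d_A| = |1000 − 298.51| = 701.49 pc.

701 pc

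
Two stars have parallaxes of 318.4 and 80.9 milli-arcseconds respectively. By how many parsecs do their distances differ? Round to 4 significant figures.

9.220 pc

d_A = 1/0.3184″ = 3.1407 pc; d_B = 1/0.08090″ = 12.361 pc.
|d_B − d_A| = |12.361 − 3.1407| = 9.2203 pc.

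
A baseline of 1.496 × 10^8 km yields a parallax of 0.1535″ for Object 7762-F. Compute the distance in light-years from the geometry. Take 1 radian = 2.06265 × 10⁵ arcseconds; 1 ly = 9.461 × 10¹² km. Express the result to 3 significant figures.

21.2 ly

θ = 0.1535″ = 0.1535/206265 = 7.4419 × 10^-7 rad.
d = B/θ = (1.496 × 10^8) / (7.4419 × 10^-7) = 2.0102 × 10^14 km = (2.0102 × 10^14) / (9.461 × 10^12) ly = 21.247 ly.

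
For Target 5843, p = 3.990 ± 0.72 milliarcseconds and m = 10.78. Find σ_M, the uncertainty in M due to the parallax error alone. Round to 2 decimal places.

M = m − 5 log₁₀ d + 5 = m + 5 log₁₀ p + 5, so ∂M/∂p = 5/(p ln 10).
σ_M = (5/ln 10) · (σ_p/p) = 2.1715 × 0.72/3.990 = 2.1715 × 0.18045 = 0.39185.

σ_M = 0.39 mag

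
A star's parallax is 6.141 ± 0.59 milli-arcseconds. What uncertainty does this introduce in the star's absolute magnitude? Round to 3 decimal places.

σ_M = 0.209 mag

M = m − 5 log₁₀ d + 5 = m + 5 log₁₀ p + 5, so ∂M/∂p = 5/(p ln 10).
σ_M = (5/ln 10) · (σ_p/p) = 2.1715 × 0.59/6.141 = 2.1715 × 0.096076 = 0.20863.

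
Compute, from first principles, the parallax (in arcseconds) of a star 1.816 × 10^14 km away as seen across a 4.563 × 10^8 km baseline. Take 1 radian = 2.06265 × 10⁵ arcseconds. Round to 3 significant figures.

0.518 arcsec

θ ≈ B/d = (4.563 × 10^8) / (1.816 × 10^14) = 2.5127 × 10^-6 rad.
In arcseconds: 2.5127 × 10^-6 × 206265 = 0.51828″.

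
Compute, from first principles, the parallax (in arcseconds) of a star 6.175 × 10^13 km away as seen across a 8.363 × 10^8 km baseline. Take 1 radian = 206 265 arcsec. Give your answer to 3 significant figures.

θ ≈ B/d = (8.363 × 10^8) / (6.175 × 10^13) = 1.3543 × 10^-5 rad.
In arcseconds: 1.3543 × 10^-5 × 206265 = 2.7934″.

2.79 arcsec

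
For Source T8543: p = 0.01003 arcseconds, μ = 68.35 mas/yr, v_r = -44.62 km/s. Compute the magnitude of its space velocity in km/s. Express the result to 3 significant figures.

d = 1/p = 1/0.01003″ = 99.701 pc.
μ = 68.35 mas/yr = 0.06835 ″/yr.
v_t = 4.740 μ d = 4.740 × 0.06835 × 99.701 = 32.301 km/s.
v = √(v_r² + v_t²) = √((-44.62)² + 32.301²) = √3034.3 = 55.084 km/s.

55.1 km/s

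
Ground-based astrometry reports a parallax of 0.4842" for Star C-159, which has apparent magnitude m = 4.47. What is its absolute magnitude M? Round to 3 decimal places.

M = 7.895

d = 1/p = 1/0.4842″ = 2.0653 pc.
m − M = 5 log₁₀(2.0653) − 5 = 1.5749 − 5 = -3.4251.
M = m − (m − M) = 4.47 − (-3.4251) = 7.895.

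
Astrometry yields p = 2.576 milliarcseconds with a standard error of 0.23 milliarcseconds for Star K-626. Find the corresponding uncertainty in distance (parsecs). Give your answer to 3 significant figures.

34.7 pc

d = 1/p, so σ_d = σ_p / p².
σ_d = 0.000230 / (0.002576)² = 0.000230 / 0.0000066358 = 34.66 pc.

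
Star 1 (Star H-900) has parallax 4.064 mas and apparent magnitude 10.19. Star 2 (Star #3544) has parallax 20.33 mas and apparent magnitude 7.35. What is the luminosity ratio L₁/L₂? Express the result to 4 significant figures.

L₁/L₂ = 1.830

d₁ = 1/p₁ = 1/0.004064″ = 246.06 pc; d₂ = 1/p₂ = 1/0.02033″ = 49.188 pc.
M₁ = m₁ − 5 log₁₀ d₁ + 5 = 10.19 − 11.9552 + 5 = 3.2348.
M₂ = 7.35 − 8.4593 + 5 = 3.8907.
L₁/L₂ = 10^(0.4(M₂ − M₁)) = 10^(0.4 × 0.6559) = 10^0.26236 = 1.8296.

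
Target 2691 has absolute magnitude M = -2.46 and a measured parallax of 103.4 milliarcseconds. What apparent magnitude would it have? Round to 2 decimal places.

m = -2.53

d = 1/p = 1/0.1034″ = 9.6712 pc.
m − M = 5 log₁₀ d − 5 = 5 log₁₀(9.6712) − 5 = 4.9274 − 5 = -0.0726.
m = M + (m − M) = -2.46 + (-0.0726) = -2.53.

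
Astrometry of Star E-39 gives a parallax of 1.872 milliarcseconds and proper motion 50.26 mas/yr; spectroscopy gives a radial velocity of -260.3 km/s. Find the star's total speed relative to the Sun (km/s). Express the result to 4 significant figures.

289.7 km/s

d = 1/p = 1/0.001872″ = 534.19 pc.
μ = 50.26 mas/yr = 0.05026 ″/yr.
v_t = 4.740 μ d = 4.740 × 0.05026 × 534.19 = 127.26 km/s.
v = √(v_r² + v_t²) = √((-260.3)² + 127.26²) = √83951.2 = 289.74 km/s.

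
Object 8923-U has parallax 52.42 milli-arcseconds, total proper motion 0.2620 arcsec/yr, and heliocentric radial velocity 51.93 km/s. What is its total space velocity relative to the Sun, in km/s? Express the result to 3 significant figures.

57.1 km/s

d = 1/p = 1/0.05242″ = 19.077 pc.
v_t = 4.740 μ d = 4.740 × 0.2620 × 19.077 = 23.691 km/s.
v = √(v_r² + v_t²) = √(51.93² + 23.691²) = √3257.99 = 57.079 km/s.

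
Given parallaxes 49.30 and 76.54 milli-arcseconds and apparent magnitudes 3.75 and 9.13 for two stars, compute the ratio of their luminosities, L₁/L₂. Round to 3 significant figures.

d₁ = 1/p₁ = 1/0.04930″ = 20.284 pc; d₂ = 1/p₂ = 1/0.07654″ = 13.065 pc.
M₁ = m₁ − 5 log₁₀ d₁ + 5 = 3.75 − 6.5358 + 5 = 2.2142.
M₂ = 9.13 − 5.5805 + 5 = 8.5495.
L₁/L₂ = 10^(0.4(M₂ − M₁)) = 10^(0.4 × 6.3353) = 10^2.53412 = 342.07.

L₁/L₂ = 342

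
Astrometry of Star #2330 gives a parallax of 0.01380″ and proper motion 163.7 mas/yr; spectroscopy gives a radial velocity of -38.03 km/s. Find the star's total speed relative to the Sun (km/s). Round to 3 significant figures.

d = 1/p = 1/0.01380″ = 72.464 pc.
μ = 163.7 mas/yr = 0.1637 ″/yr.
v_t = 4.740 μ d = 4.740 × 0.1637 × 72.464 = 56.228 km/s.
v = √(v_r² + v_t²) = √((-38.03)² + 56.228²) = √4607.87 = 67.881 km/s.

67.9 km/s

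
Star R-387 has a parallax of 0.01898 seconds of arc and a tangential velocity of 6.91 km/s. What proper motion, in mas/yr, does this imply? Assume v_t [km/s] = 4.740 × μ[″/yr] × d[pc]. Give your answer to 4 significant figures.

27.67 mas/yr

d = 1/p = 1/0.01898″ = 52.687 pc.
μ = v_t / (4.74 d) = 6.91 / (4.74 × 52.687) = 6.91 / 249.74 = 0.027669 ″/yr = 27.669 mas/yr.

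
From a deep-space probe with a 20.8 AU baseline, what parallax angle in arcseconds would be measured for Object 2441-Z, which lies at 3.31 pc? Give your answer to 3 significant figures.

6.28 arcsec

p (arcsec) = B (AU) / d (pc).
p = 20.8 / 3.31 = 6.284 arcsec.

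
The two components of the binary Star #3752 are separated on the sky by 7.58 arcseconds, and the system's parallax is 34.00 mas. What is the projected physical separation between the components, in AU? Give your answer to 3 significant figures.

223 AU

d = 1/p = 1/0.03400″ = 29.412 pc.
At distance d (pc), an angle of θ arcsec spans θ·d AU: s = 7.58 × 29.412 = 222.94 AU.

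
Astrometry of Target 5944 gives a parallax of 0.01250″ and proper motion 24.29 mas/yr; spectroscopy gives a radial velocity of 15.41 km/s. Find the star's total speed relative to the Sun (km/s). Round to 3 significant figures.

18.0 km/s

d = 1/p = 1/0.01250″ = 80 pc.
μ = 24.29 mas/yr = 0.02429 ″/yr.
v_t = 4.740 μ d = 4.740 × 0.02429 × 80 = 9.2108 km/s.
v = √(v_r² + v_t²) = √(15.41² + 9.2108²) = √322.307 = 17.953 km/s.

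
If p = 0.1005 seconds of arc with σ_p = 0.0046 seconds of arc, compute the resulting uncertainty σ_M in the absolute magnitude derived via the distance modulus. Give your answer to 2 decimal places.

σ_M = 0.10 mag

M = m − 5 log₁₀ d + 5 = m + 5 log₁₀ p + 5, so ∂M/∂p = 5/(p ln 10).
σ_M = (5/ln 10) · (σ_p/p) = 2.1715 × 0.0046/0.1005 = 2.1715 × 0.045771 = 0.099392.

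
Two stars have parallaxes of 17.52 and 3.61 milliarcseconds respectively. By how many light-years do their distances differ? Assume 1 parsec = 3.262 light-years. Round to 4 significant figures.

d_A = 1/0.01752″ = 57.078 pc; d_B = 1/0.003610″ = 277.01 pc.
|d_B − d_A| = |277.01 − 57.078| = 219.93 pc = 219.93 × 3.262 ly = 717.41 ly.

717.4 ly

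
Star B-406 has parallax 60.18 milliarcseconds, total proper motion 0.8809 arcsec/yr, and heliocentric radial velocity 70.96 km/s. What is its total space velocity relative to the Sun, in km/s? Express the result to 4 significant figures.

d = 1/p = 1/0.06018″ = 16.617 pc.
v_t = 4.740 μ d = 4.740 × 0.8809 × 16.617 = 69.384 km/s.
v = √(v_r² + v_t²) = √(70.96² + 69.384²) = √9849.46 = 99.244 km/s.

99.24 km/s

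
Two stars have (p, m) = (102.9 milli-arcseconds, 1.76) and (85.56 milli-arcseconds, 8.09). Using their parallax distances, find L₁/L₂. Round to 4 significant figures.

d₁ = 1/p₁ = 1/0.1029″ = 9.7182 pc; d₂ = 1/p₂ = 1/0.08556″ = 11.688 pc.
M₁ = m₁ − 5 log₁₀ d₁ + 5 = 1.76 − 4.9379 + 5 = 1.8221.
M₂ = 8.09 − 5.3387 + 5 = 7.7513.
L₁/L₂ = 10^(0.4(M₂ − M₁)) = 10^(0.4 × 5.9292) = 10^2.37168 = 235.33.

L₁/L₂ = 235.3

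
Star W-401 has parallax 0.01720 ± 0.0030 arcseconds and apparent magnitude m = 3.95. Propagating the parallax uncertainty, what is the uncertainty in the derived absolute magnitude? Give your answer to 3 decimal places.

M = m − 5 log₁₀ d + 5 = m + 5 log₁₀ p + 5, so ∂M/∂p = 5/(p ln 10).
σ_M = (5/ln 10) · (σ_p/p) = 2.1715 × 0.0030/0.01720 = 2.1715 × 0.17442 = 0.37875.

σ_M = 0.379 mag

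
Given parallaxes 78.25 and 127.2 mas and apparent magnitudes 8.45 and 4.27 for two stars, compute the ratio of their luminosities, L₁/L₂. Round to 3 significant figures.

d₁ = 1/p₁ = 1/0.07825″ = 12.78 pc; d₂ = 1/p₂ = 1/0.1272″ = 7.8616 pc.
M₁ = m₁ − 5 log₁₀ d₁ + 5 = 8.45 − 5.5327 + 5 = 7.9173.
M₂ = 4.27 − 4.4776 + 5 = 4.7924.
L₁/L₂ = 10^(0.4(M₂ − M₁)) = 10^(0.4 × (-3.1249)) = 10^(-1.24996) = 0.056239.

L₁/L₂ = 0.0562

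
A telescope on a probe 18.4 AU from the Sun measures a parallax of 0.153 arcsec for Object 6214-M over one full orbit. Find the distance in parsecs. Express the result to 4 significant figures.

120.3 pc

With baseline B (in AU) and parallax p (in arcsec), d = B/p parsecs.
d = 18.4 / 0.153 = 120.26 pc.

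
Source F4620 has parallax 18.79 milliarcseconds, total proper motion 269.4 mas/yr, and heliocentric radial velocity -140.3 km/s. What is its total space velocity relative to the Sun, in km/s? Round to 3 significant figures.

156 km/s

d = 1/p = 1/0.01879″ = 53.22 pc.
μ = 269.4 mas/yr = 0.2694 ″/yr.
v_t = 4.740 μ d = 4.740 × 0.2694 × 53.22 = 67.96 km/s.
v = √(v_r² + v_t²) = √((-140.3)² + 67.96²) = √24302.7 = 155.89 km/s.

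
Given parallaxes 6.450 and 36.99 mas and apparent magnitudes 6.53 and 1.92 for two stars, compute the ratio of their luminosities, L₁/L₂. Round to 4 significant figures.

d₁ = 1/p₁ = 1/0.006450″ = 155.04 pc; d₂ = 1/p₂ = 1/0.03699″ = 27.034 pc.
M₁ = m₁ − 5 log₁₀ d₁ + 5 = 6.53 − 10.9522 + 5 = 0.5778.
M₂ = 1.92 − 7.1596 + 5 = -0.2396.
L₁/L₂ = 10^(0.4(M₂ − M₁)) = 10^(0.4 × (-0.8174)) = 10^(-0.32696) = 0.47102.

L₁/L₂ = 0.4710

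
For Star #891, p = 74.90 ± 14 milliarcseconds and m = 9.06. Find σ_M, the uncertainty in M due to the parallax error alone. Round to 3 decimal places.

M = m − 5 log₁₀ d + 5 = m + 5 log₁₀ p + 5, so ∂M/∂p = 5/(p ln 10).
σ_M = (5/ln 10) · (σ_p/p) = 2.1715 × 14/74.90 = 2.1715 × 0.18692 = 0.4059.

σ_M = 0.406 mag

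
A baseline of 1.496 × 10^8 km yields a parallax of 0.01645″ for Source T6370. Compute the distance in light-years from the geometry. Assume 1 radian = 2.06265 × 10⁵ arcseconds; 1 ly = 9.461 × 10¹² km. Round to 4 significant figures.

198.3 ly

θ = 0.01645″ = 0.01645/206265 = 7.9752 × 10^-8 rad.
d = B/θ = (1.496 × 10^8) / (7.9752 × 10^-8) = 1.8758 × 10^15 km = (1.8758 × 10^15) / (9.461 × 10^12) ly = 198.27 ly.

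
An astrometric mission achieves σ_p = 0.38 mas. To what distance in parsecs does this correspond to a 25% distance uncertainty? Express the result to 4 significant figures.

657.9 pc

σ_d/d = σ_p/p, so the condition is σ_p/p ≤ 0.25, i.e. p ≥ σ_p/0.25.
p_min = 0.38/0.25 = 1.52 mas = 0.00152 arcsec.
d_max = 1/p_min = 1/0.00152 = 657.89 pc.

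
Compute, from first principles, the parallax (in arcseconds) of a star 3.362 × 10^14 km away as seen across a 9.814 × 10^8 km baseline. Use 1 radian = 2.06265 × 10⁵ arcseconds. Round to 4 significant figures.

θ ≈ B/d = (9.814 × 10^8) / (3.362 × 10^14) = 2.9191 × 10^-6 rad.
In arcseconds: 2.9191 × 10^-6 × 206265 = 0.60211″.

0.6021 arcsec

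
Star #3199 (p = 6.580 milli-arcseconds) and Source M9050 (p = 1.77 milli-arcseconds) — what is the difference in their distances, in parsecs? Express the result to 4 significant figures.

d_A = 1/0.006580″ = 151.98 pc; d_B = 1/0.001770″ = 564.97 pc.
|d_B − d_A| = |564.97 − 151.98| = 412.99 pc.

413.0 pc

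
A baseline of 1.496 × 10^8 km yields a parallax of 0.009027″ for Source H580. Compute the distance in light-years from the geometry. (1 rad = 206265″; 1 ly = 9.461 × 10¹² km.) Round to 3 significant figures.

θ = 0.009027″ = 0.009027/206265 = 4.3764 × 10^-8 rad.
d = B/θ = (1.496 × 10^8) / (4.3764 × 10^-8) = 3.4183 × 10^15 km = (3.4183 × 10^15) / (9.461 × 10^12) ly = 361.3 ly.

361 ly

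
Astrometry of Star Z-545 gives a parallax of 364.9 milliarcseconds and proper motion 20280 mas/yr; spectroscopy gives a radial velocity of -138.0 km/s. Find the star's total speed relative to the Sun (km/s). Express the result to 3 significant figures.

297 km/s

d = 1/p = 1/0.3649″ = 2.7405 pc.
μ = 20280 mas/yr = 20.28 ″/yr.
v_t = 4.740 μ d = 4.740 × 20.28 × 2.7405 = 263.44 km/s.
v = √(v_r² + v_t²) = √((-138.0)² + 263.44²) = √88444.6 = 297.4 km/s.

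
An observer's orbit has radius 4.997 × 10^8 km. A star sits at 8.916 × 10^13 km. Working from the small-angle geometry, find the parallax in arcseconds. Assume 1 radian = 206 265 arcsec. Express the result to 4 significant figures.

1.156 arcsec

θ ≈ B/d = (4.997 × 10^8) / (8.916 × 10^13) = 5.6045 × 10^-6 rad.
In arcseconds: 5.6045 × 10^-6 × 206265 = 1.156″.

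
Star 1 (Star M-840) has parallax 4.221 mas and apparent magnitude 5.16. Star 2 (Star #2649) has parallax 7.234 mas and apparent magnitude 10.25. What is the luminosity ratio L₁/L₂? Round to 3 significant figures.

L₁/L₂ = 319

d₁ = 1/p₁ = 1/0.004221″ = 236.91 pc; d₂ = 1/p₂ = 1/0.007234″ = 138.24 pc.
M₁ = m₁ − 5 log₁₀ d₁ + 5 = 5.16 − 11.8729 + 5 = -1.7129.
M₂ = 10.25 − 10.7032 + 5 = 4.5468.
L₁/L₂ = 10^(0.4(M₂ − M₁)) = 10^(0.4 × 6.2597) = 10^2.50388 = 319.07.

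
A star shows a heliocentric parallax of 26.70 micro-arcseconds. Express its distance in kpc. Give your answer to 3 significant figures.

p = 26.70 micro-arcseconds = 0.00002670 arcsec.
d = 1/p = 1/0.00002670 = 37453 pc.
= 37.453 kpc.

37.5 kpc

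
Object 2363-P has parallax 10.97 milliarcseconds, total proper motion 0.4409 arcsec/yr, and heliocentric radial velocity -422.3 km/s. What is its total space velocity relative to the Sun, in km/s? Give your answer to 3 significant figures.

463 km/s

d = 1/p = 1/0.01097″ = 91.158 pc.
v_t = 4.740 μ d = 4.740 × 0.4409 × 91.158 = 190.51 km/s.
v = √(v_r² + v_t²) = √((-422.3)² + 190.51²) = √214631 = 463.28 km/s.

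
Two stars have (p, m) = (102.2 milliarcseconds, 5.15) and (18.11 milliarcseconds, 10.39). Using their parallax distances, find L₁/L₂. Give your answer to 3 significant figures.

d₁ = 1/p₁ = 1/0.1022″ = 9.7847 pc; d₂ = 1/p₂ = 1/0.01811″ = 55.218 pc.
M₁ = m₁ − 5 log₁₀ d₁ + 5 = 5.15 − 4.9527 + 5 = 5.1973.
M₂ = 10.39 − 8.7104 + 5 = 6.6796.
L₁/L₂ = 10^(0.4(M₂ − M₁)) = 10^(0.4 × 1.4823) = 10^0.59292 = 3.9167.

L₁/L₂ = 3.92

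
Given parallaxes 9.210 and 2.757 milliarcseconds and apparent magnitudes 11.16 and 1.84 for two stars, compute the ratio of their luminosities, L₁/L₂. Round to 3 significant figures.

L₁/L₂ = 1.68 × 10^-5

d₁ = 1/p₁ = 1/0.009210″ = 108.58 pc; d₂ = 1/p₂ = 1/0.002757″ = 362.71 pc.
M₁ = m₁ − 5 log₁₀ d₁ + 5 = 11.16 − 10.1787 + 5 = 5.9813.
M₂ = 1.84 − 12.7978 + 5 = -5.9578.
L₁/L₂ = 10^(0.4(M₂ − M₁)) = 10^(0.4 × (-11.9391)) = 10^(-4.77564) = 0.000016763.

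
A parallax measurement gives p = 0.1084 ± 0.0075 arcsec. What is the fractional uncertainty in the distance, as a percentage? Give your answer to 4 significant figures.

6.919%

For d = 1/p, |σ_d/d| = |σ_p/p|.
σ_p/p = 0.0075 / 0.1084 = 0.069188 = 6.9188%.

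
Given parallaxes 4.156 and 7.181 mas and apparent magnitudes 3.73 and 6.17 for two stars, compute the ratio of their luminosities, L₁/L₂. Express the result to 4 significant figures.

d₁ = 1/p₁ = 1/0.004156″ = 240.62 pc; d₂ = 1/p₂ = 1/0.007181″ = 139.26 pc.
M₁ = m₁ − 5 log₁₀ d₁ + 5 = 3.73 − 11.9067 + 5 = -3.1767.
M₂ = 6.17 − 10.7191 + 5 = 0.4509.
L₁/L₂ = 10^(0.4(M₂ − M₁)) = 10^(0.4 × 3.6276) = 10^1.45104 = 28.251.

L₁/L₂ = 28.25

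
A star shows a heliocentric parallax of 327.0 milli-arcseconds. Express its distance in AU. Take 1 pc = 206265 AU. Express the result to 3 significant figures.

p = 327.0 milli-arcseconds = 0.3270 arcsec.
d = 1/p = 1/0.3270 = 3.0581 pc.
In AU: 3.0581 × 206265 = 6.3078 × 10^5 AU.

631000 AU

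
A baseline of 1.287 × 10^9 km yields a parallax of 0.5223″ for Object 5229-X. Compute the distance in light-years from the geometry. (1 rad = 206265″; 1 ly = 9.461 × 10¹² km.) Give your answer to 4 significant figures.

53.72 ly

θ = 0.5223″ = 0.5223/206265 = 2.5322 × 10^-6 rad.
d = B/θ = (1.287 × 10^9) / (2.5322 × 10^-6) = 5.0825 × 10^14 km = (5.0825 × 10^14) / (9.461 × 10^12) ly = 53.721 ly.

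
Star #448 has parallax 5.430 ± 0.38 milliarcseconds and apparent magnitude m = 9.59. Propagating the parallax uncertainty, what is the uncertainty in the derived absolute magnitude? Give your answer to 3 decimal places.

σ_M = 0.152 mag

M = m − 5 log₁₀ d + 5 = m + 5 log₁₀ p + 5, so ∂M/∂p = 5/(p ln 10).
σ_M = (5/ln 10) · (σ_p/p) = 2.1715 × 0.38/5.430 = 2.1715 × 0.069982 = 0.15197.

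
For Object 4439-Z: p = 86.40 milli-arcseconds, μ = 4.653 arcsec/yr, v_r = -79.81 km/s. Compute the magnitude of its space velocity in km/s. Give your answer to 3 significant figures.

267 km/s

d = 1/p = 1/0.08640″ = 11.574 pc.
v_t = 4.740 μ d = 4.740 × 4.653 × 11.574 = 255.27 km/s.
v = √(v_r² + v_t²) = √((-79.81)² + 255.27²) = √71532.4 = 267.46 km/s.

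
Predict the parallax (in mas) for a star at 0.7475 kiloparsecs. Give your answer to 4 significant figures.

1.338 mas

d = 0.7475 kpc = 747.5 pc.
p = 1/d = 1/747.5 = 0.0013378 arcsec.
= 0.0013378 × 1000 = 1.3378 mas.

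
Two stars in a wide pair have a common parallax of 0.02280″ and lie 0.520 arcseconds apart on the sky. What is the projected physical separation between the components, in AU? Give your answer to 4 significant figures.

22.81 AU

d = 1/p = 1/0.02280″ = 43.86 pc.
At distance d (pc), an angle of θ arcsec spans θ·d AU: s = 0.520 × 43.86 = 22.807 AU.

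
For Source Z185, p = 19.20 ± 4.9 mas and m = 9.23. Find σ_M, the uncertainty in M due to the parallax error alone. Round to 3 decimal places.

M = m − 5 log₁₀ d + 5 = m + 5 log₁₀ p + 5, so ∂M/∂p = 5/(p ln 10).
σ_M = (5/ln 10) · (σ_p/p) = 2.1715 × 4.9/19.20 = 2.1715 × 0.25521 = 0.55419.

σ_M = 0.554 mag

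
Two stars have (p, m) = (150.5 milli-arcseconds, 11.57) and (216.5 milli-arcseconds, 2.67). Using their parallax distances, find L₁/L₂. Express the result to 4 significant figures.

d₁ = 1/p₁ = 1/0.1505″ = 6.6445 pc; d₂ = 1/p₂ = 1/0.2165″ = 4.6189 pc.
M₁ = m₁ − 5 log₁₀ d₁ + 5 = 11.57 − 4.1123 + 5 = 12.4577.
M₂ = 2.67 − 3.3227 + 5 = 4.3473.
L₁/L₂ = 10^(0.4(M₂ − M₁)) = 10^(0.4 × (-8.1104)) = 10^(-3.24416) = 0.00056995.

L₁/L₂ = 0.0005700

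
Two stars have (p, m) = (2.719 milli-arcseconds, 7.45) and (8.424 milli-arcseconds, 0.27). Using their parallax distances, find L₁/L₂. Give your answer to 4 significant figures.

d₁ = 1/p₁ = 1/0.002719″ = 367.78 pc; d₂ = 1/p₂ = 1/0.008424″ = 118.71 pc.
M₁ = m₁ − 5 log₁₀ d₁ + 5 = 7.45 − 12.8279 + 5 = -0.3779.
M₂ = 0.27 − 10.3724 + 5 = -5.1024.
L₁/L₂ = 10^(0.4(M₂ − M₁)) = 10^(0.4 × (-4.7245)) = 10^(-1.88980) = 0.012888.

L₁/L₂ = 0.01289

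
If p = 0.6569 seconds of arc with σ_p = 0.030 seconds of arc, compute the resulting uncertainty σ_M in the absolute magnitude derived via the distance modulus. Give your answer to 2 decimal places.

σ_M = 0.10 mag

M = m − 5 log₁₀ d + 5 = m + 5 log₁₀ p + 5, so ∂M/∂p = 5/(p ln 10).
σ_M = (5/ln 10) · (σ_p/p) = 2.1715 × 0.030/0.6569 = 2.1715 × 0.045669 = 0.09917.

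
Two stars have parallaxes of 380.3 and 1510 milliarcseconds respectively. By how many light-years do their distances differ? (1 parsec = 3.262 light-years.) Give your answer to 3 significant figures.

d_A = 1/0.3803″ = 2.6295 pc; d_B = 1/1.510″ = 0.66225 pc.
|d_B − d_A| = |0.66225 − 2.6295| = 1.9673 pc = 1.9673 × 3.262 ly = 6.4173 ly.

6.42 ly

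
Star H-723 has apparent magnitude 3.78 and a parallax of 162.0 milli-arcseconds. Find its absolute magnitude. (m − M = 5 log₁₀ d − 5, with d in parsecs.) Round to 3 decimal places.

M = 4.828

d = 1/p = 1/0.1620″ = 6.1728 pc.
m − M = 5 log₁₀(6.1728) − 5 = 3.9524 − 5 = -1.0476.
M = m − (m − M) = 3.78 − (-1.0476) = 4.828.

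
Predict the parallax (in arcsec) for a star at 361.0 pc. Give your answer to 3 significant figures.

0.00277 arcsec

p = 1/d = 1/361 = 0.0027701 arcsec.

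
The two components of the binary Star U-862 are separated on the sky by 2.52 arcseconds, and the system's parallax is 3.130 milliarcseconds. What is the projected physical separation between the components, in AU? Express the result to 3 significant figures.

d = 1/p = 1/0.003130″ = 319.49 pc.
At distance d (pc), an angle of θ arcsec spans θ·d AU: s = 2.52 × 319.49 = 805.11 AU.

805 AU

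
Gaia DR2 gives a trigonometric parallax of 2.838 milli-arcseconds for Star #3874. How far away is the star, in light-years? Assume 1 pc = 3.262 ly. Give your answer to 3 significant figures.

p = 2.838 milli-arcseconds = 0.002838 arcsec.
d = 1/p = 1/0.002838 = 352.36 pc.
In light-years: 352.36 × 3.262 = 1149.4 ly.

1150 light years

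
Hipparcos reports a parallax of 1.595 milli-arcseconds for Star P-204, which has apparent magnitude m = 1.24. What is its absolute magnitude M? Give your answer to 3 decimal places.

d = 1/p = 1/0.001595″ = 626.96 pc.
m − M = 5 log₁₀(626.96) − 5 = 13.9862 − 5 = 8.9862.
M = m − (m − M) = 1.24 − 8.9862 = -7.746.

M = -7.746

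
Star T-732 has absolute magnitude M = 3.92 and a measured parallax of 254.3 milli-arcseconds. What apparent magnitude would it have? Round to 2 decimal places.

m = 1.89

d = 1/p = 1/0.2543″ = 3.9324 pc.
m − M = 5 log₁₀ d − 5 = 5 log₁₀(3.9324) − 5 = 2.9733 − 5 = -2.0267.
m = M + (m − M) = 3.92 + (-2.0267) = 1.89.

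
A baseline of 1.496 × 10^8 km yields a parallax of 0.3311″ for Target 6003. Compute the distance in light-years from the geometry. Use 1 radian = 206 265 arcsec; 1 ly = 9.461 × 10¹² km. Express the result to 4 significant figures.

9.851 ly

θ = 0.3311″ = 0.3311/206265 = 1.6052 × 10^-6 rad.
d = B/θ = (1.496 × 10^8) / (1.6052 × 10^-6) = 9.3197 × 10^13 km = (9.3197 × 10^13) / (9.461 × 10^12) ly = 9.8507 ly.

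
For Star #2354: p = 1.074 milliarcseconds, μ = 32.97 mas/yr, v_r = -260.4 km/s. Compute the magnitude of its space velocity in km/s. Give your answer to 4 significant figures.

d = 1/p = 1/0.001074″ = 931.1 pc.
μ = 32.97 mas/yr = 0.03297 ″/yr.
v_t = 4.740 μ d = 4.740 × 0.03297 × 931.1 = 145.51 km/s.
v = √(v_r² + v_t²) = √((-260.4)² + 145.51²) = √88981.3 = 298.3 km/s.

298.3 km/s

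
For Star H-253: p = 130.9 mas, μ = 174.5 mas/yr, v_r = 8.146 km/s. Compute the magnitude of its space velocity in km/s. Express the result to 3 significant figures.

d = 1/p = 1/0.1309″ = 7.6394 pc.
μ = 174.5 mas/yr = 0.1745 ″/yr.
v_t = 4.740 μ d = 4.740 × 0.1745 × 7.6394 = 6.3188 km/s.
v = √(v_r² + v_t²) = √(8.146² + 6.3188²) = √106.285 = 10.309 km/s.

10.3 km/s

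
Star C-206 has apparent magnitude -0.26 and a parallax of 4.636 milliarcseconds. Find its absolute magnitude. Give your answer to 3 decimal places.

M = -6.929

d = 1/p = 1/0.004636″ = 215.7 pc.
m − M = 5 log₁₀(215.7) − 5 = 11.6693 − 5 = 6.6693.
M = m − (m − M) = -0.26 − 6.6693 = -6.929.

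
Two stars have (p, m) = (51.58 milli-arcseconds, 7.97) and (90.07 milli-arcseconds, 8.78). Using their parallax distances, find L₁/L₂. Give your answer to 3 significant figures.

L₁/L₂ = 6.43

d₁ = 1/p₁ = 1/0.05158″ = 19.387 pc; d₂ = 1/p₂ = 1/0.09007″ = 11.102 pc.
M₁ = m₁ − 5 log₁₀ d₁ + 5 = 7.97 − 6.4376 + 5 = 6.5324.
M₂ = 8.78 − 5.2270 + 5 = 8.5530.
L₁/L₂ = 10^(0.4(M₂ − M₁)) = 10^(0.4 × 2.0206) = 10^0.80824 = 6.4304.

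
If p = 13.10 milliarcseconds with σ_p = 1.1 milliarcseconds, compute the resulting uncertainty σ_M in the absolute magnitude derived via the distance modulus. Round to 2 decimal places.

M = m − 5 log₁₀ d + 5 = m + 5 log₁₀ p + 5, so ∂M/∂p = 5/(p ln 10).
σ_M = (5/ln 10) · (σ_p/p) = 2.1715 × 1.1/13.10 = 2.1715 × 0.083969 = 0.18234.

σ_M = 0.18 mag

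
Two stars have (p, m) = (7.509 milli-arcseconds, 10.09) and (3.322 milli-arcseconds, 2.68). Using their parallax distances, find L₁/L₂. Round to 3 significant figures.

L₁/L₂ = 0.000213

d₁ = 1/p₁ = 1/0.007509″ = 133.17 pc; d₂ = 1/p₂ = 1/0.003322″ = 301.02 pc.
M₁ = m₁ − 5 log₁₀ d₁ + 5 = 10.09 − 10.6220 + 5 = 4.4680.
M₂ = 2.68 − 12.3930 + 5 = -4.7130.
L₁/L₂ = 10^(0.4(M₂ − M₁)) = 10^(0.4 × (-9.1810)) = 10^(-3.67240) = 0.00021262.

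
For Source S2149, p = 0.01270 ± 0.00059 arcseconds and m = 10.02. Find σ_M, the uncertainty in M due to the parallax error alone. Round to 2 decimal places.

M = m − 5 log₁₀ d + 5 = m + 5 log₁₀ p + 5, so ∂M/∂p = 5/(p ln 10).
σ_M = (5/ln 10) · (σ_p/p) = 2.1715 × 0.00059/0.01270 = 2.1715 × 0.046457 = 0.10088.

σ_M = 0.10 mag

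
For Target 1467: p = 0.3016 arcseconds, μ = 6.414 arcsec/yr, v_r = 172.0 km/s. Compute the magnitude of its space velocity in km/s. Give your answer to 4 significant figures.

d = 1/p = 1/0.3016″ = 3.3156 pc.
v_t = 4.740 μ d = 4.740 × 6.414 × 3.3156 = 100.8 km/s.
v = √(v_r² + v_t²) = √(172.0² + 100.8²) = √39744.6 = 199.36 km/s.

199.4 km/s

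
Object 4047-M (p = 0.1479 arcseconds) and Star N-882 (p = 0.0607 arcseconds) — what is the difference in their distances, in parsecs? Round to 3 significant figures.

d_A = 1/0.1479″ = 6.7613 pc; d_B = 1/0.06070″ = 16.474 pc.
|d_B − d_A| = |16.474 − 6.7613| = 9.7127 pc.

9.71 pc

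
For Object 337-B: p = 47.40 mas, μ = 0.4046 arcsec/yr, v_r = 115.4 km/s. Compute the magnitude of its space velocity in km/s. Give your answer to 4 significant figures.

122.3 km/s

d = 1/p = 1/0.04740″ = 21.097 pc.
v_t = 4.740 μ d = 4.740 × 0.4046 × 21.097 = 40.46 km/s.
v = √(v_r² + v_t²) = √(115.4² + 40.46²) = √14954.2 = 122.29 km/s.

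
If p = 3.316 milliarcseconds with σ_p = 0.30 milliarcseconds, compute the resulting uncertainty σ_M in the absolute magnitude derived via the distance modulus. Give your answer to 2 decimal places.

σ_M = 0.20 mag

M = m − 5 log₁₀ d + 5 = m + 5 log₁₀ p + 5, so ∂M/∂p = 5/(p ln 10).
σ_M = (5/ln 10) · (σ_p/p) = 2.1715 × 0.30/3.316 = 2.1715 × 0.09047 = 0.19646.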